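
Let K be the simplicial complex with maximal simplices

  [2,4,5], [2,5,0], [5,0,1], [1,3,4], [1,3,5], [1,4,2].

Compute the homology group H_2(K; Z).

H_2 ≅ 0.

Take the total order 0 < 1 < 2 < 3 < 4 < 5 on the vertex set. Then K (dimension 2) consists of the simplices:

  0-simplices (6): [0], [1], [2], [3], [4], [5]
  1-simplices (12): [0,1], [0,2], [0,5], [1,2], [1,3], [1,4], [1,5], [2,4], [2,5], [3,4], [3,5], [4,5]
  2-simplices (6): [0,1,5], [0,2,5], [1,2,4], [1,3,4], [1,3,5], [2,4,5]

giving chain groups C_0 ≅ Z^6, C_1 ≅ Z^12, C_2 ≅ Z^6.

The boundary map ∂_1: C_1 → C_0 maps an edge to its endpoints' difference, ∂[p,q] = q − p.
The resulting 6×12 matrix has rank 5, and its Smith normal form has invariant factors (1,1,1,1,1).

The boundary map ∂_2: C_2 → C_1 maps a triangle to the signed sum of its edges. For instance
  ∂[2,4,5] = [4,5] − [2,5] + [2,4],
  ∂[0,1,5] = [1,5] − [0,5] + [0,1].
As a 12×6 matrix over Z this has rank 6, with invariant factors (1,1,1,1,1,1).

From H_k ≅ ker(∂_k) / im(∂_{k+1}) we obtain:

  H_2: rank ker ∂_2 − rank ∂_3 = (6 − 6) − 0 = 0, and there is no ∂_3, so H_2 = 0.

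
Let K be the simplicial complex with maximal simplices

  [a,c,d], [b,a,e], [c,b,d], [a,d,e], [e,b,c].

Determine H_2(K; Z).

H_2 ≅ 0.

Order the vertices as a < b < c < d < e. Listing each simplex with vertices in this order, K has dimension 2 with simplices:

  0-simplices (5): a, b, c, d, e
  1-simplices (10): ab, ac, ad, ae, bc, bd, be, cd, ce, de
  2-simplices (5): abe, acd, ade, bcd, bce

Hence C_0 ≅ Z^5, C_1 ≅ Z^10, C_2 ≅ Z^5.

∂_1: C_1 → C_0 is given by ∂[p,q] = [q] − [p]. For instance
  ∂ac = c − a.
The resulting 5×10 matrix has rank 4, and its Smith normal form has invariant factors (1,1,1,1).

Boundary ∂_2: C_2 → C_1 acts by ∂[p,q,r] = [q,r] − [p,r] + [p,q]. For instance
  ∂abe = be − ae + ab,
  ∂bcd = cd − bd + bc.
The resulting 10×5 matrix has rank 5, and its Smith normal form has invariant factors (1,1,1,1,1).

Now H_k = ker ∂_k / im ∂_{k+1}, so:

  H_2: rank ker ∂_2 − rank ∂_3 = (5 − 5) − 0 = 0, and there is no ∂_3, so H_2 ≅ 0.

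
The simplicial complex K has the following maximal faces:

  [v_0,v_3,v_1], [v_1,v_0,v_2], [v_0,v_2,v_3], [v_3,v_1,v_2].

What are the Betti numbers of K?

Fix the vertex order v_0 < v_1 < v_2 < v_3 and write every simplex with vertices in increasing order. Then dim K = 2 and the simplices of K are:

  0-simplices (4): [v_0], [v_1], [v_2], [v_3]
  1-simplices (6): [v_0,v_1], [v_0,v_2], [v_0,v_3], [v_1,v_2], [v_1,v_3], [v_2,v_3]
  2-simplices (4): [v_0,v_1,v_2], [v_0,v_1,v_3], [v_0,v_2,v_3], [v_1,v_2,v_3]

giving chain groups C_0 ≅ Z^4, C_1 ≅ Z^6, C_2 ≅ Z^4.

The boundary map ∂_1: C_1 → C_0 is given by ∂[p,q] = [q] − [p]. For instance
  ∂[v_1,v_3] = [v_3] − [v_1].
The 4×6 boundary matrix has rank 3 and Smith normal form diag(1,1,1).

Boundary ∂_2: C_2 → C_1 sends each 2-simplex [p,q,r] to [q,r] − [p,r] + [p,q]. For instance
  ∂[v_0,v_1,v_3] = [v_1,v_3] − [v_0,v_3] + [v_0,v_1],
  ∂[v_0,v_1,v_2] = [v_1,v_2] − [v_0,v_2] + [v_0,v_1].
This gives a 6×4 integer matrix of rank 3; reducing to Smith normal form yields diagonal entries (1,1,1).

From H_k ≅ ker(∂_k) / im(∂_{k+1}) we obtain:

  H_0: rank C_0 − rank ∂_1 = 4 − 3 = 1, and the invariant factors of ∂_1 are all 1, so H_0 = Z.
  H_1: rank ker ∂_1 − rank ∂_2 = (6 − 3) − 3 = 0, and the invariant factors of ∂_2 are all 1, so H_1 = 0.
  H_2: rank ker ∂_2 − rank ∂_3 = (4 − 3) − 0 = 1, and there is no ∂_3, so H_2 = Z.

As a check, the Euler characteristic is 4 − 6 + 4 = 2, which agrees with 1 − 0 + 1 = 2.

Hence the Betti numbers are b_0 = 1, b_1 = 0, b_2 = 1.

b_0 = 1, b_1 = 0, b_2 = 1.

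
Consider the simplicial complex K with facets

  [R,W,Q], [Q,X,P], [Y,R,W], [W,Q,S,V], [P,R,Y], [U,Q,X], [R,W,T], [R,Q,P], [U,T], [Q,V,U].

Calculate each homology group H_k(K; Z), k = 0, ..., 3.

H_0 ≅ Z,  H_1 ≅ Z,  H_2 = 0,  H_3 = 0.

We work with the vertex ordering P < Q < R < S < T < U < V < W < X < Y. The simplices of K, each written with vertices in increasing order, are:

  0-simplices (10): P, Q, R, S, T, U, V, W, X, Y
  1-simplices (21): PQ, PR, PX, PY, QR, QS, QU, QV, QW, QX, RT, RW, RY, SV, SW, TU, TW, UV, UX, VW, WY
  2-simplices (12): PQR, PQX, PRY, QRW, QSV, QSW, QUV, QUX, QVW, RTW, RWY, SVW
  3-simplices (1): QSVW

giving chain groups C_0 ≅ Z^10, C_1 ≅ Z^21, C_2 ≅ Z^12, C_3 ≅ Z^1.

Boundary ∂_1: C_1 → C_0 sends each edge [p,q] (with p < q) to q − p. For instance
  ∂QR = R − Q.
The 10×21 boundary matrix has rank 9 and Smith normal form diag(1,1,1,1,1,1,1,1,1).

The boundary map ∂_2: C_2 → C_1 maps a triangle to the signed sum of its edges. For instance
  ∂QUV = UV − QV + QU,
  ∂QSW = SW − QW + QS.
As a 21×12 matrix over Z this has rank 11, with invariant factors (1,1,1,1,1,1,1,1,1,1,1).

The boundary map ∂_3: C_3 → C_2 sends each 3-simplex σ to the alternating sum Σ_i (−1)^i (σ with its i-th vertex removed). For instance
  ∂QSVW = SVW − QVW + QSW − QSV.
As a 12×1 matrix over Z this has rank 1, with invariant factors (1).

Computing H_k = (kernel of ∂_k) / (image of ∂_{k+1}):

  H_0: rank C_0 − rank ∂_1 = 10 − 9 = 1, and the invariant factors of ∂_1 are all 1, so H_0 = Z.
  H_1: rank ker ∂_1 − rank ∂_2 = (21 − 9) − 11 = 1, and the invariant factors of ∂_2 are all 1, so H_1 = Z.
  H_2: rank ker ∂_2 − rank ∂_3 = (12 − 11) − 1 = 0, and the invariant factors of ∂_3 are all 1, so H_2 = 0.
  H_3: rank ker ∂_3 − rank ∂_4 = (1 − 1) − 0 = 0, and there is no ∂_4, so H_3 = 0.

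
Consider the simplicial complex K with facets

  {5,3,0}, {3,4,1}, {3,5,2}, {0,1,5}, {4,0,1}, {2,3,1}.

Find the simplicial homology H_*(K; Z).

Order the vertices as 0 < 1 < 2 < 3 < 4 < 5. Listing each simplex with vertices in this order, K has dimension 2 with simplices:

  0-simplices (6): [0], [1], [2], [3], [4], [5]
  1-simplices (12): [0,1], [0,3], [0,4], [0,5], [1,2], [1,3], [1,4], [1,5], [2,3], [2,5], [3,4], [3,5]
  2-simplices (6): [0,1,4], [0,1,5], [0,3,5], [1,2,3], [1,3,4], [2,3,5]

so the chain groups are C_0 ≅ Z^6, C_1 ≅ Z^12, C_2 ≅ Z^6.

∂_1: C_1 → C_0 is given by ∂[p,q] = [q] − [p]. For instance
  ∂[2,3] = [3] − [2].
The 6×12 boundary matrix has rank 5 and Smith normal form diag(1,1,1,1,1).

Boundary ∂_2: C_2 → C_1 maps a triangle to the signed sum of its edges. For instance
  ∂[0,1,5] = [1,5] − [0,5] + [0,1],
  ∂[1,3,4] = [3,4] − [1,4] + [1,3].
The resulting 12×6 matrix has rank 6, and its Smith normal form has invariant factors (1,1,1,1,1,1).

Reading off H_k = ker ∂_k / im ∂_{k+1}:

  H_0: rank C_0 − rank ∂_1 = 6 − 5 = 1, and the invariant factors of ∂_1 are all 1, so H_0 = Z.
  H_1: rank ker ∂_1 − rank ∂_2 = (12 − 5) − 6 = 1, and the invariant factors of ∂_2 are all 1, so H_1 = Z.
  H_2: rank ker ∂_2 − rank ∂_3 = (6 − 6) − 0 = 0, and there is no ∂_3, so H_2 = 0.

H_0 = Z,  H_1 = Z,  H_2 = 0.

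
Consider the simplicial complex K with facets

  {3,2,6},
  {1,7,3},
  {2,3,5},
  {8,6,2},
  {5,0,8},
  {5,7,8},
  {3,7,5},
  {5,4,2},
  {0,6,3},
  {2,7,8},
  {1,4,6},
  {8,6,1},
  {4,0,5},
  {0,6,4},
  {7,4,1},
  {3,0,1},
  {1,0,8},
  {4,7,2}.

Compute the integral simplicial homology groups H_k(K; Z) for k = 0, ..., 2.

H_0 = Z,  H_1 = Z × Z/2,  H_2 = 0.

Order the vertices as 0 < 1 < 2 < 3 < 4 < 5 < 6 < 7 < 8. Listing each simplex with vertices in this order, K has dimension 2 with simplices:

  0-simplices (9): [0], [1], [2], [3], [4], [5], [6], [7], [8]
  1-simplices (27): (27 of them)
  2-simplices (18): [0,1,3], [0,1,8], [0,3,6], [0,4,5], [0,4,6], [0,5,8], [1,3,7], [1,4,6], [1,4,7], [1,6,8], [2,3,5], [2,3,6], [2,4,5], [2,4,7], [2,6,8], [2,7,8], [3,5,7], [5,7,8]

giving chain groups C_0 ≅ Z^9, C_1 ≅ Z^27, C_2 ≅ Z^18.

∂_1: C_1 → C_0 is given by ∂[p,q] = [q] − [p]. For instance
  ∂[2,4] = [4] − [2].
As a 9×27 matrix over Z this has rank 8, with invariant factors (1,1,1,1,1,1,1,1).

∂_2: C_2 → C_1 sends each 2-simplex [p,q,r] to [q,r] − [p,r] + [p,q]. For instance
  ∂[2,4,7] = [4,7] − [2,7] + [2,4],
  ∂[3,5,7] = [5,7] − [3,7] + [3,5].
The 27×18 boundary matrix has rank 18 and Smith normal form diag(1,1,1,1,1,1,1,1,1,1,1,1,1,1,1,1,1,2).

From H_k ≅ ker(∂_k) / im(∂_{k+1}) we obtain:

  H_0: rank C_0 − rank ∂_1 = 9 − 8 = 1, and the invariant factors of ∂_1 are all 1, so H_0 = Z.
  H_1: rank ker ∂_1 − rank ∂_2 = (27 − 8) − 18 = 1, and ∂_2 has invariant factor 2 > 1, so H_1 = Z × Z/2.
  H_2: rank ker ∂_2 − rank ∂_3 = (18 − 18) − 0 = 0, and there is no ∂_3, so H_2 = 0.

(K is a triangulation of the Klein bottle.)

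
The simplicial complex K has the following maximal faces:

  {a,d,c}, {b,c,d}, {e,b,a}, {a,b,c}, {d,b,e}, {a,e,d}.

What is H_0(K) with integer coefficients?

Fix the vertex order a < b < c < d < e and write every simplex with vertices in increasing order. Then dim K = 2 and the simplices of K are:

  0-simplices (5): a, b, c, d, e
  1-simplices (9): ab, ac, ad, ae, bc, bd, be, cd, de
  2-simplices (6): abc, abe, acd, ade, bcd, bde

giving chain groups C_0 ≅ Z^5, C_1 ≅ Z^9, C_2 ≅ Z^6.

∂_1: C_1 → C_0 maps an edge to its endpoints' difference, ∂[p,q] = q − p. For instance
  ∂be = e − b.
The resulting 5×9 matrix has rank 4, and its Smith normal form has invariant factors (1,1,1,1).

∂_2: C_2 → C_1 maps a triangle to the signed sum of its edges. For instance
  ∂abc = bc − ac + ab,
  ∂bde = de − be + bd.
The 9×6 boundary matrix has rank 5 and Smith normal form diag(1,1,1,1,1).

Now H_k = ker ∂_k / im ∂_{k+1}, so:

  H_0: rank C_0 − rank ∂_1 = 5 − 4 = 1, and the invariant factors of ∂_1 are all 1, so H_0 ≅ Z.

H_0 ≅ Z.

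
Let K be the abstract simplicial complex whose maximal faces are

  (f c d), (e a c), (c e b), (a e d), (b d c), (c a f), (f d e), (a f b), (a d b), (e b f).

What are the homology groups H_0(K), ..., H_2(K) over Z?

H_0 = Z,  H_1 = Z/2Z,  H_2 = 0.

Fix the vertex order a < b < c < d < e < f and write every simplex with vertices in increasing order. Then dim K = 2 and the simplices of K are:

  0-simplices (6): a, b, c, d, e, f
  1-simplices (15): ab, ac, ad, ae, af, bc, bd, be, bf, cd, ce, cf, de, df, ef
  2-simplices (10): abd, abf, ace, acf, ade, bcd, bce, bef, cdf, def

Hence C_0 ≅ Z^6, C_1 ≅ Z^15, C_2 ≅ Z^10.

∂_1: C_1 → C_0 maps an edge to its endpoints' difference, ∂[p,q] = q − p.
This gives a 6×15 integer matrix of rank 5; reducing to Smith normal form yields diagonal entries (1,1,1,1,1).

∂_2: C_2 → C_1 maps a triangle to the signed sum of its edges. For instance
  ∂abd = bd − ad + ab,
  ∂ace = ce − ae + ac.
This gives a 15×10 integer matrix of rank 10; reducing to Smith normal form yields diagonal entries (1,1,1,1,1,1,1,1,1,2).

Computing H_k = (kernel of ∂_k) / (image of ∂_{k+1}):

  H_0: rank C_0 − rank ∂_1 = 6 − 5 = 1, and the invariant factors of ∂_1 are all 1, so H_0 = Z.
  H_1: rank ker ∂_1 − rank ∂_2 = (15 − 5) − 10 = 0, and ∂_2 has invariant factor 2 > 1, so H_1 = Z/2Z.
  H_2: rank ker ∂_2 − rank ∂_3 = (10 − 10) − 0 = 0, and there is no ∂_3, so H_2 = 0.

As a check, the Euler characteristic is 6 − 15 + 10 = 1, which agrees with 1 − 0 + 0 = 1.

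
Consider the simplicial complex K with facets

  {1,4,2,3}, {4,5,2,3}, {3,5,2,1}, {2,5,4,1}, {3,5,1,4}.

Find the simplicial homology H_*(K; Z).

Take the total order 1 < 2 < 3 < 4 < 5 on the vertex set. Then K (dimension 3) consists of the simplices:

  0-simplices (5): [1], [2], [3], [4], [5]
  1-simplices (10): [1,2], [1,3], [1,4], [1,5], [2,3], [2,4], [2,5], [3,4], [3,5], [4,5]
  2-simplices (10): [1,2,3], [1,2,4], [1,2,5], [1,3,4], [1,3,5], [1,4,5], [2,3,4], [2,3,5], [2,4,5], [3,4,5]
  3-simplices (5): [1,2,3,4], [1,2,3,5], [1,2,4,5], [1,3,4,5], [2,3,4,5]

giving chain groups C_0 ≅ Z^5, C_1 ≅ Z^10, C_2 ≅ Z^10, C_3 ≅ Z^5.

∂_1: C_1 → C_0 maps an edge to its endpoints' difference, ∂[p,q] = q − p. For instance
  ∂[2,4] = [4] − [2].
As a 5×10 matrix over Z this has rank 4, with invariant factors (1,1,1,1).

The boundary map ∂_2: C_2 → C_1 maps a triangle to the signed sum of its edges. For instance
  ∂[1,2,4] = [2,4] − [1,4] + [1,2],
  ∂[1,3,4] = [3,4] − [1,4] + [1,3].
The 10×10 boundary matrix has rank 6 and Smith normal form diag(1,1,1,1,1,1).

The boundary map ∂_3: C_3 → C_2 sends each 3-simplex σ to the alternating sum Σ_i (−1)^i (σ with its i-th vertex removed). For instance
  ∂[2,3,4,5] = [3,4,5] − [2,4,5] + [2,3,5] − [2,3,4],
  ∂[1,3,4,5] = [3,4,5] − [1,4,5] + [1,3,5] − [1,3,4].
The resulting 10×5 matrix has rank 4, and its Smith normal form has invariant factors (1,1,1,1).

Reading off H_k = ker ∂_k / im ∂_{k+1}:

  H_0: rank C_0 − rank ∂_1 = 5 − 4 = 1, and the invariant factors of ∂_1 are all 1, so H_0 = Z.
  H_1: rank ker ∂_1 − rank ∂_2 = (10 − 4) − 6 = 0, and the invariant factors of ∂_2 are all 1, so H_1 = 0.
  H_2: rank ker ∂_2 − rank ∂_3 = (10 − 6) − 4 = 0, and the invariant factors of ∂_3 are all 1, so H_2 = 0.
  H_3: rank ker ∂_3 − rank ∂_4 = (5 − 4) − 0 = 1, and there is no ∂_4, so H_3 = Z.

As a check, the Euler characteristic is 5 − 10 + 10 − 5 = 0, which agrees with 1 − 0 + 0 − 1 = 0.

H_0 ≅ Z,  H_1 = 0,  H_2 = 0,  H_3 ≅ Z.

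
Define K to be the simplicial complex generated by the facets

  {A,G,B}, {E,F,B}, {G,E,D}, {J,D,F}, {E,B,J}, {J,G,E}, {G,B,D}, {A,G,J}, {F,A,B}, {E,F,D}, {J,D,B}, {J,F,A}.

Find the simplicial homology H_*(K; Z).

H_0 = Z,  H_1 = Z/2,  H_2 = 0.

Order the vertices as A < B < D < E < F < G < J. Listing each simplex with vertices in this order, K has dimension 2 with simplices:

  0-simplices (7): A, B, D, E, F, G, J
  1-simplices (18): AB, AF, AG, AJ, BD, BE, BF, BG, BJ, DE, DF, DG, DJ, EF, EG, EJ, FJ, GJ
  2-simplices (12): ABF, ABG, AFJ, AGJ, BDG, BDJ, BEF, BEJ, DEF, DEG, DFJ, EGJ

Hence C_0 ≅ Z^7, C_1 ≅ Z^18, C_2 ≅ Z^12.

∂_1: C_1 → C_0 maps an edge to its endpoints' difference, ∂[p,q] = q − p. For instance
  ∂GJ = J − G.
This gives a 7×18 integer matrix of rank 6; reducing to Smith normal form yields diagonal entries (1,1,1,1,1,1).

∂_2: C_2 → C_1 maps a triangle to the signed sum of its edges. For instance
  ∂ABF = BF − AF + AB,
  ∂AGJ = GJ − AJ + AG.
The resulting 18×12 matrix has rank 12, and its Smith normal form has invariant factors (1,1,1,1,1,1,1,1,1,1,1,2).

Reading off H_k = ker ∂_k / im ∂_{k+1}:

  H_0: rank C_0 − rank ∂_1 = 7 − 6 = 1, and the invariant factors of ∂_1 are all 1, so H_0 = Z.
  H_1: rank ker ∂_1 − rank ∂_2 = (18 − 6) − 12 = 0, and ∂_2 has invariant factor 2 > 1, so H_1 = Z/2.
  H_2: rank ker ∂_2 − rank ∂_3 = (12 − 12) − 0 = 0, and there is no ∂_3, so H_2 = 0.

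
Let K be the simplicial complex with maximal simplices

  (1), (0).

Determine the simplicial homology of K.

We work with the vertex ordering 0 < 1. The simplices of K, each written with vertices in increasing order, are:

  0-simplices (2): [0], [1]

so the chain groups are C_0 ≅ Z^2.

Reading off H_k = ker ∂_k / im ∂_{k+1}:

  H_0: rank C_0 − rank ∂_1 = 2 − 0 = 2, and there is no ∂_1, so H_0 ≅ Z^2.

(K is a triangulation of a set of 2 points.)

H_0 = Z^2.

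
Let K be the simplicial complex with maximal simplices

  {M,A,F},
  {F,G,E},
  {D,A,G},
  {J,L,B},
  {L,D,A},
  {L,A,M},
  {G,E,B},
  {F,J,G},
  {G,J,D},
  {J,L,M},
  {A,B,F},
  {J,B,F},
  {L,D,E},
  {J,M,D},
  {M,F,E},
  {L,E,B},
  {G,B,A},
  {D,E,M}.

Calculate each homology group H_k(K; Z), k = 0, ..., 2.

H_0 ≅ Z,  H_1 ≅ Z ⊕ Z/2,  H_2 = 0.

We work with the vertex ordering A < B < D < E < F < G < J < L < M. The simplices of K, each written with vertices in increasing order, are:

  0-simplices (9): A, B, D, E, F, G, J, L, M
  1-simplices (27): AB, AD, AF, AG, AL, AM, BE, BF, BG, BJ, BL, DE, DG, DJ, DL, DM, EF, EG, EL, EM, FG, FJ, FM, GJ, JL, JM, LM
  2-simplices (18): ABF, ABG, ADG, ADL, AFM, ALM, BEG, BEL, BFJ, BJL, DEL, DEM, DGJ, DJM, EFG, EFM, FGJ, JLM

Hence C_0 ≅ Z^9, C_1 ≅ Z^27, C_2 ≅ Z^18.

Boundary ∂_1: C_1 → C_0 maps an edge to its endpoints' difference, ∂[p,q] = q − p. For instance
  ∂BL = L − B.
As a 9×27 matrix over Z this has rank 8, with invariant factors (1,1,1,1,1,1,1,1).

∂_2: C_2 → C_1 sends each 2-simplex [p,q,r] to [q,r] − [p,r] + [p,q]. For instance
  ∂DEM = EM − DM + DE,
  ∂ABG = BG − AG + AB.
The 27×18 boundary matrix has rank 18 and Smith normal form diag(1,1,1,1,1,1,1,1,1,1,1,1,1,1,1,1,1,2).

Now H_k = ker ∂_k / im ∂_{k+1}, so:

  H_0: rank C_0 − rank ∂_1 = 9 − 8 = 1, and the invariant factors of ∂_1 are all 1, so H_0 ≅ Z.
  H_1: rank ker ∂_1 − rank ∂_2 = (27 − 8) − 18 = 1, and ∂_2 has invariant factor 2 > 1, so H_1 ≅ Z ⊕ Z/2.
  H_2: rank ker ∂_2 − rank ∂_3 = (18 − 18) − 0 = 0, and there is no ∂_3, so H_2 ≅ 0.

As a check, the Euler characteristic is 9 − 27 + 18 = 0, which agrees with 1 − 1 + 0 = 0.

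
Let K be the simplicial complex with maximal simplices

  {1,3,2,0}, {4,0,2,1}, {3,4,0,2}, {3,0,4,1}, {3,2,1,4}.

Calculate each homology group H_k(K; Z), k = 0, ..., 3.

H_0 ≅ Z,  H_1 = 0,  H_2 = 0,  H_3 ≅ Z.

We work with the vertex ordering 0 < 1 < 2 < 3 < 4. The simplices of K, each written with vertices in increasing order, are:

  0-simplices (5): [0], [1], [2], [3], [4]
  1-simplices (10): [0,1], [0,2], [0,3], [0,4], [1,2], [1,3], [1,4], [2,3], [2,4], [3,4]
  2-simplices (10): [0,1,2], [0,1,3], [0,1,4], [0,2,3], [0,2,4], [0,3,4], [1,2,3], [1,2,4], [1,3,4], [2,3,4]
  3-simplices (5): [0,1,2,3], [0,1,2,4], [0,1,3,4], [0,2,3,4], [1,2,3,4]

giving chain groups C_0 ≅ Z^5, C_1 ≅ Z^10, C_2 ≅ Z^10, C_3 ≅ Z^5.

The boundary map ∂_1: C_1 → C_0 sends each edge [p,q] (with p < q) to q − p. For instance
  ∂[1,4] = [4] − [1].
As a 5×10 matrix over Z this has rank 4, with invariant factors (1,1,1,1).

Boundary ∂_2: C_2 → C_1 sends each 2-simplex [p,q,r] to [q,r] − [p,r] + [p,q]. For instance
  ∂[0,2,3] = [2,3] − [0,3] + [0,2],
  ∂[0,1,3] = [1,3] − [0,3] + [0,1].
The resulting 10×10 matrix has rank 6, and its Smith normal form has invariant factors (1,1,1,1,1,1).

Boundary ∂_3: C_3 → C_2 sends each 3-simplex σ to the alternating sum Σ_i (−1)^i (σ with its i-th vertex removed). For instance
  ∂[1,2,3,4] = [2,3,4] − [1,3,4] + [1,2,4] − [1,2,3],
  ∂[0,1,2,4] = [1,2,4] − [0,2,4] + [0,1,4] − [0,1,2].
The 10×5 boundary matrix has rank 4 and Smith normal form diag(1,1,1,1).

From H_k ≅ ker(∂_k) / im(∂_{k+1}) we obtain:

  H_0: rank C_0 − rank ∂_1 = 5 − 4 = 1, and the invariant factors of ∂_1 are all 1, so H_0 ≅ Z.
  H_1: rank ker ∂_1 − rank ∂_2 = (10 − 4) − 6 = 0, and the invariant factors of ∂_2 are all 1, so H_1 ≅ 0.
  H_2: rank ker ∂_2 − rank ∂_3 = (10 − 6) − 4 = 0, and the invariant factors of ∂_3 are all 1, so H_2 ≅ 0.
  H_3: rank ker ∂_3 − rank ∂_4 = (5 − 4) − 0 = 1, and there is no ∂_4, so H_3 ≅ Z.

As a check, the Euler characteristic is 5 − 10 + 10 − 5 = 0, which agrees with 1 − 0 + 0 − 1 = 0.
(K is a triangulation of the 3-sphere S^3.)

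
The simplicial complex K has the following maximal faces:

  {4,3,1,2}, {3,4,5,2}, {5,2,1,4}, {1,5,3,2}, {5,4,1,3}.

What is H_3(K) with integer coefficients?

H_3 ≅ Z.

Fix the vertex order 1 < 2 < 3 < 4 < 5 and write every simplex with vertices in increasing order. Then dim K = 3 and the simplices of K are:

  0-simplices (5): [1], [2], [3], [4], [5]
  1-simplices (10): [1,2], [1,3], [1,4], [1,5], [2,3], [2,4], [2,5], [3,4], [3,5], [4,5]
  2-simplices (10): [1,2,3], [1,2,4], [1,2,5], [1,3,4], [1,3,5], [1,4,5], [2,3,4], [2,3,5], [2,4,5], [3,4,5]
  3-simplices (5): [1,2,3,4], [1,2,3,5], [1,2,4,5], [1,3,4,5], [2,3,4,5]

so the chain groups are C_0 ≅ Z^5, C_1 ≅ Z^10, C_2 ≅ Z^10, C_3 ≅ Z^5.

∂_1: C_1 → C_0 maps an edge to its endpoints' difference, ∂[p,q] = q − p. For instance
  ∂[2,5] = [5] − [2].
This gives a 5×10 integer matrix of rank 4; reducing to Smith normal form yields diagonal entries (1,1,1,1).

Boundary ∂_2: C_2 → C_1 acts by ∂[p,q,r] = [q,r] − [p,r] + [p,q]. For instance
  ∂[2,3,5] = [3,5] − [2,5] + [2,3],
  ∂[1,2,5] = [2,5] − [1,5] + [1,2].
The 10×10 boundary matrix has rank 6 and Smith normal form diag(1,1,1,1,1,1).

∂_3: C_3 → C_2 sends each 3-simplex σ to the alternating sum Σ_i (−1)^i (σ with its i-th vertex removed). For instance
  ∂[1,2,3,4] = [2,3,4] − [1,3,4] + [1,2,4] − [1,2,3],
  ∂[1,3,4,5] = [3,4,5] − [1,4,5] + [1,3,5] − [1,3,4].
This gives a 10×5 integer matrix of rank 4; reducing to Smith normal form yields diagonal entries (1,1,1,1).

Now H_k = ker ∂_k / im ∂_{k+1}, so:

  H_3: rank ker ∂_3 − rank ∂_4 = (5 − 4) − 0 = 1, and there is no ∂_4, so H_3 = Z.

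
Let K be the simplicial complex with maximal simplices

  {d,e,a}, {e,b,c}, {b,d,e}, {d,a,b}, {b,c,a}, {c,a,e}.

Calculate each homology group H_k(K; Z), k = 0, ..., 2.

Take the total order a < b < c < d < e on the vertex set. Then K (dimension 2) consists of the simplices:

  0-simplices (5): a, b, c, d, e
  1-simplices (9): ab, ac, ad, ae, bc, bd, be, ce, de
  2-simplices (6): abc, abd, ace, ade, bce, bde

giving chain groups C_0 ≅ Z^5, C_1 ≅ Z^9, C_2 ≅ Z^6.

The boundary map ∂_1: C_1 → C_0 is given by ∂[p,q] = [q] − [p]. For instance
  ∂ce = e − c.
As a 5×9 matrix over Z this has rank 4, with invariant factors (1,1,1,1).

Boundary ∂_2: C_2 → C_1 acts by ∂[p,q,r] = [q,r] − [p,r] + [p,q]. For instance
  ∂ade = de − ae + ad,
  ∂abd = bd − ad + ab.
The resulting 9×6 matrix has rank 5, and its Smith normal form has invariant factors (1,1,1,1,1).

Computing H_k = (kernel of ∂_k) / (image of ∂_{k+1}):

  H_0: rank C_0 − rank ∂_1 = 5 − 4 = 1, and the invariant factors of ∂_1 are all 1, so H_0 = Z.
  H_1: rank ker ∂_1 − rank ∂_2 = (9 − 4) − 5 = 0, and the invariant factors of ∂_2 are all 1, so H_1 = 0.
  H_2: rank ker ∂_2 − rank ∂_3 = (6 − 5) − 0 = 1, and there is no ∂_3, so H_2 = Z.

(K is a triangulation of the 2-sphere S^2.)

H_0 ≅ Z,  H_1 = 0,  H_2 ≅ Z.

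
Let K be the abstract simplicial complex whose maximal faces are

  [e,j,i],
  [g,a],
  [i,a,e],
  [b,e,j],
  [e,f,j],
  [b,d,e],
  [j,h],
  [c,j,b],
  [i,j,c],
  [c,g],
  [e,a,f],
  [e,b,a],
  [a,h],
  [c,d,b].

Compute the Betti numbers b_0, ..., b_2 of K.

Order the vertices as a < b < c < d < e < f < g < h < i < j. Listing each simplex with vertices in this order, K has dimension 2 with simplices:

  0-simplices (10): a, b, c, d, e, f, g, h, i, j
  1-simplices (21): ab, ae, af, ag, ah, ai, bc, bd, be, bj, cd, cg, ci, cj, de, ef, ei, ej, fj, hj, ij
  2-simplices (10): abe, aef, aei, bcd, bcj, bde, bej, cij, efj, eij

Hence C_0 ≅ Z^10, C_1 ≅ Z^21, C_2 ≅ Z^10.

∂_1: C_1 → C_0 is given by ∂[p,q] = [q] − [p].
As a 10×21 matrix over Z this has rank 9, with invariant factors (1,1,1,1,1,1,1,1,1).

The boundary map ∂_2: C_2 → C_1 sends each 2-simplex [p,q,r] to [q,r] − [p,r] + [p,q]. For instance
  ∂bde = de − be + bd,
  ∂bej = ej − bj + be.
This gives a 21×10 integer matrix of rank 10; reducing to Smith normal form yields diagonal entries (1,1,1,1,1,1,1,1,1,1).

Computing H_k = (kernel of ∂_k) / (image of ∂_{k+1}):

  H_0: rank C_0 − rank ∂_1 = 10 − 9 = 1, and the invariant factors of ∂_1 are all 1, so H_0 = Z.
  H_1: rank ker ∂_1 − rank ∂_2 = (21 − 9) − 10 = 2, and the invariant factors of ∂_2 are all 1, so H_1 = Z^2.
  H_2: rank ker ∂_2 − rank ∂_3 = (10 − 10) − 0 = 0, and there is no ∂_3, so H_2 = 0.

As a check, the Euler characteristic is 10 − 21 + 10 = -1, which agrees with 1 − 2 + 0 = -1.

Hence the Betti numbers are b_0 = 1, b_1 = 2, b_2 = 0.

b_0 = 1, b_1 = 2, b_2 = 0.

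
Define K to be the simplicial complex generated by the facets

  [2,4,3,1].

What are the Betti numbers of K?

K has 4 vertices, 6 edges, 4 triangles, 1 3-simplex.
rank ∂_0 = 0, rank ∂_1 = 3 ⇒ b_0 = 4 − 0 − 3 = 1; all invariant factors of ∂_1 are 1 so no torsion. So H_0 ≅ Z.
rank ∂_1 = 3, rank ∂_2 = 3 ⇒ b_1 = 6 − 3 − 3 = 0; all invariant factors of ∂_2 are 1 so no torsion. So H_1 ≅ 0.
rank ∂_2 = 3, rank ∂_3 = 1 ⇒ b_2 = 4 − 3 − 1 = 0; all invariant factors of ∂_3 are 1 so no torsion. So H_2 ≅ 0.
rank ∂_3 = 1, rank ∂_4 = 0 ⇒ b_3 = 1 − 1 − 0 = 0. So H_3 ≅ 0.

b_0 = 1, b_1 = 0, b_2 = 0, b_3 = 0.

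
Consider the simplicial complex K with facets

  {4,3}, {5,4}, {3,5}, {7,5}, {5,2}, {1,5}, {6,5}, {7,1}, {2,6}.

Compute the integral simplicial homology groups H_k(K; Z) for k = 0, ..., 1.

We work with the vertex ordering 1 < 2 < 3 < 4 < 5 < 6 < 7. The simplices of K, each written with vertices in increasing order, are:

  0-simplices (7): [1], [2], [3], [4], [5], [6], [7]
  1-simplices (9): [1,5], [1,7], [2,5], [2,6], [3,4], [3,5], [4,5], [5,6], [5,7]

so the chain groups are C_0 ≅ Z^7, C_1 ≅ Z^9.

∂_1: C_1 → C_0 sends each edge [p,q] (with p < q) to q − p.
As a 7×9 matrix over Z this has rank 6, with invariant factors (1,1,1,1,1,1).

Reading off H_k = ker ∂_k / im ∂_{k+1}:

  H_0: rank C_0 − rank ∂_1 = 7 − 6 = 1, and the invariant factors of ∂_1 are all 1, so H_0 ≅ Z.
  H_1: rank ker ∂_1 − rank ∂_2 = (9 − 6) − 0 = 3, and there is no ∂_2, so H_1 ≅ Z^3.

As a check, the Euler characteristic is 7 − 9 = -2, which agrees with 1 − 3 = -2.

H_0 = Z,  H_1 = Z^3.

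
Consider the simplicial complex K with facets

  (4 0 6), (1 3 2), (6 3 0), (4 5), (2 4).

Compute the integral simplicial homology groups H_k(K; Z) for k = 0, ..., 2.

H_0 ≅ Z,  H_1 ≅ Z,  H_2 = 0.

K has 7 vertices, 10 edges, 3 triangles.
rank ∂_0 = 0, rank ∂_1 = 6 ⇒ b_0 = 7 − 0 − 6 = 1; all invariant factors of ∂_1 are 1 so no torsion. So H_0 ≅ Z.
rank ∂_1 = 6, rank ∂_2 = 3 ⇒ b_1 = 10 − 6 − 3 = 1; all invariant factors of ∂_2 are 1 so no torsion. So H_1 ≅ Z.
rank ∂_2 = 3, rank ∂_3 = 0 ⇒ b_2 = 3 − 3 − 0 = 0. So H_2 ≅ 0.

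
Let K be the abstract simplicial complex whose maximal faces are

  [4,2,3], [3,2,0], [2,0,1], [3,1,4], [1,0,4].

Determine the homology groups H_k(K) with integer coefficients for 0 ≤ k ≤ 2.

H_0 ≅ Z,  H_1 ≅ Z,  H_2 = 0.

Fix the vertex order 0 < 1 < 2 < 3 < 4 and write every simplex with vertices in increasing order. Then dim K = 2 and the simplices of K are:

  0-simplices (5): [0], [1], [2], [3], [4]
  1-simplices (10): [0,1], [0,2], [0,3], [0,4], [1,2], [1,3], [1,4], [2,3], [2,4], [3,4]
  2-simplices (5): [0,1,2], [0,1,4], [0,2,3], [1,3,4], [2,3,4]

giving chain groups C_0 ≅ Z^5, C_1 ≅ Z^10, C_2 ≅ Z^5.

Boundary ∂_1: C_1 → C_0 maps an edge to its endpoints' difference, ∂[p,q] = q − p. For instance
  ∂[2,4] = [4] − [2].
The 5×10 boundary matrix has rank 4 and Smith normal form diag(1,1,1,1).

The boundary map ∂_2: C_2 → C_1 maps a triangle to the signed sum of its edges. For instance
  ∂[2,3,4] = [3,4] − [2,4] + [2,3],
  ∂[0,1,2] = [1,2] − [0,2] + [0,1].
The resulting 10×5 matrix has rank 5, and its Smith normal form has invariant factors (1,1,1,1,1).

Reading off H_k = ker ∂_k / im ∂_{k+1}:

  H_0: rank C_0 − rank ∂_1 = 5 − 4 = 1, and the invariant factors of ∂_1 are all 1, so H_0 ≅ Z.
  H_1: rank ker ∂_1 − rank ∂_2 = (10 − 4) − 5 = 1, and the invariant factors of ∂_2 are all 1, so H_1 ≅ Z.
  H_2: rank ker ∂_2 − rank ∂_3 = (5 − 5) − 0 = 0, and there is no ∂_3, so H_2 ≅ 0.

(K is a triangulation of the Möbius band.)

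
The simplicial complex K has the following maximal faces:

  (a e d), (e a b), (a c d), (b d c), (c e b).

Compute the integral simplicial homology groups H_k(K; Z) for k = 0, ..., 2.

Take the total order a < b < c < d < e on the vertex set. Then K (dimension 2) consists of the simplices:

  0-simplices (5): a, b, c, d, e
  1-simplices (10): ab, ac, ad, ae, bc, bd, be, cd, ce, de
  2-simplices (5): abe, acd, ade, bcd, bce

giving chain groups C_0 ≅ Z^5, C_1 ≅ Z^10, C_2 ≅ Z^5.

∂_1: C_1 → C_0 sends each edge [p,q] (with p < q) to q − p.
As a 5×10 matrix over Z this has rank 4, with invariant factors (1,1,1,1).

The boundary map ∂_2: C_2 → C_1 acts by ∂[p,q,r] = [q,r] − [p,r] + [p,q]. For instance
  ∂bcd = cd − bd + bc,
  ∂ade = de − ae + ad.
The 10×5 boundary matrix has rank 5 and Smith normal form diag(1,1,1,1,1).

Computing H_k = (kernel of ∂_k) / (image of ∂_{k+1}):

  H_0: rank C_0 − rank ∂_1 = 5 − 4 = 1, and the invariant factors of ∂_1 are all 1, so H_0 ≅ Z.
  H_1: rank ker ∂_1 − rank ∂_2 = (10 − 4) − 5 = 1, and the invariant factors of ∂_2 are all 1, so H_1 ≅ Z.
  H_2: rank ker ∂_2 − rank ∂_3 = (5 − 5) − 0 = 0, and there is no ∂_3, so H_2 ≅ 0.

H_0 ≅ Z,  H_1 ≅ Z,  H_2 = 0.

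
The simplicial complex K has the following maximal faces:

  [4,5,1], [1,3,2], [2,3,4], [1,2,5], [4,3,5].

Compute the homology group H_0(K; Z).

H_0 ≅ Z.

Take the total order 1 < 2 < 3 < 4 < 5 on the vertex set. Then K (dimension 2) consists of the simplices:

  0-simplices (5): [1], [2], [3], [4], [5]
  1-simplices (10): [1,2], [1,3], [1,4], [1,5], [2,3], [2,4], [2,5], [3,4], [3,5], [4,5]
  2-simplices (5): [1,2,3], [1,2,5], [1,4,5], [2,3,4], [3,4,5]

giving chain groups C_0 ≅ Z^5, C_1 ≅ Z^10, C_2 ≅ Z^5.

∂_1: C_1 → C_0 sends each edge [p,q] (with p < q) to q − p.
This gives a 5×10 integer matrix of rank 4; reducing to Smith normal form yields diagonal entries (1,1,1,1).

The boundary map ∂_2: C_2 → C_1 acts by ∂[p,q,r] = [q,r] − [p,r] + [p,q]. For instance
  ∂[2,3,4] = [3,4] − [2,4] + [2,3],
  ∂[1,2,5] = [2,5] − [1,5] + [1,2].
This gives a 10×5 integer matrix of rank 5; reducing to Smith normal form yields diagonal entries (1,1,1,1,1).

From H_k ≅ ker(∂_k) / im(∂_{k+1}) we obtain:

  H_0: rank C_0 − rank ∂_1 = 5 − 4 = 1, and the invariant factors of ∂_1 are all 1, so H_0 = Z.

(K is a triangulation of the Möbius band.)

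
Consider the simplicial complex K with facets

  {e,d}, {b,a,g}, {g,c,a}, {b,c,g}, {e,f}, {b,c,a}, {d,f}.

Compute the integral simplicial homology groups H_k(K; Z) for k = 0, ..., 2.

H_0 ≅ Z^2,  H_1 ≅ Z,  H_2 ≅ Z.

Take the total order a < b < c < d < e < f < g on the vertex set. Then K (dimension 2) consists of the simplices:

  0-simplices (7): a, b, c, d, e, f, g
  1-simplices (9): ab, ac, ag, bc, bg, cg, de, df, ef
  2-simplices (4): abc, abg, acg, bcg

Hence C_0 ≅ Z^7, C_1 ≅ Z^9, C_2 ≅ Z^4.

Boundary ∂_1: C_1 → C_0 is given by ∂[p,q] = [q] − [p].
The 7×9 boundary matrix has rank 5 and Smith normal form diag(1,1,1,1,1).

Boundary ∂_2: C_2 → C_1 acts by ∂[p,q,r] = [q,r] − [p,r] + [p,q]. For instance
  ∂abc = bc − ac + ab,
  ∂bcg = cg − bg + bc.
The 9×4 boundary matrix has rank 3 and Smith normal form diag(1,1,1).

Computing H_k = (kernel of ∂_k) / (image of ∂_{k+1}):

  H_0: rank C_0 − rank ∂_1 = 7 − 5 = 2, and the invariant factors of ∂_1 are all 1, so H_0 = Z^2.
  H_1: rank ker ∂_1 − rank ∂_2 = (9 − 5) − 3 = 1, and the invariant factors of ∂_2 are all 1, so H_1 = Z.
  H_2: rank ker ∂_2 − rank ∂_3 = (4 − 3) − 0 = 1, and there is no ∂_3, so H_2 = Z.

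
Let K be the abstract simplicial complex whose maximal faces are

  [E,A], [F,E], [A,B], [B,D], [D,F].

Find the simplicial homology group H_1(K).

H_1 = Z.

We work with the vertex ordering A < B < D < E < F. The simplices of K, each written with vertices in increasing order, are:

  0-simplices (5): A, B, D, E, F
  1-simplices (5): AB, AE, BD, DF, EF

Hence C_0 ≅ Z^5, C_1 ≅ Z^5.

The boundary map ∂_1: C_1 → C_0 is given by ∂[p,q] = [q] − [p].
As a 5×5 matrix over Z this has rank 4, with invariant factors (1,1,1,1).

Now H_k = ker ∂_k / im ∂_{k+1}, so:

  H_1: rank ker ∂_1 − rank ∂_2 = (5 − 4) − 0 = 1, and there is no ∂_2, so H_1 = Z.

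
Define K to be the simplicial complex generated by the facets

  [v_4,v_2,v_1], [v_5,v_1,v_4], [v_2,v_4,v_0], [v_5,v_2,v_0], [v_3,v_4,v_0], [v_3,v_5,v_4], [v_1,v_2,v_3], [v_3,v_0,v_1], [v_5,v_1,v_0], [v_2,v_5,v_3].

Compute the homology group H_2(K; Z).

H_2 = 0.

We work with the vertex ordering v_0 < v_1 < v_2 < v_3 < v_4 < v_5. The simplices of K, each written with vertices in increasing order, are:

  0-simplices (6): [v_0], [v_1], [v_2], [v_3], [v_4], [v_5]
  1-simplices (15): (15 of them)
  2-simplices (10): [v_0,v_1,v_3], [v_0,v_1,v_5], [v_0,v_2,v_4], [v_0,v_2,v_5], [v_0,v_3,v_4], [v_1,v_2,v_3], [v_1,v_2,v_4], [v_1,v_4,v_5], [v_2,v_3,v_5], [v_3,v_4,v_5]

giving chain groups C_0 ≅ Z^6, C_1 ≅ Z^15, C_2 ≅ Z^10.

Boundary ∂_1: C_1 → C_0 sends each edge [p,q] (with p < q) to q − p.
This gives a 6×15 integer matrix of rank 5; reducing to Smith normal form yields diagonal entries (1,1,1,1,1).

Boundary ∂_2: C_2 → C_1 maps a triangle to the signed sum of its edges. For instance
  ∂[v_0,v_2,v_5] = [v_2,v_5] − [v_0,v_5] + [v_0,v_2],
  ∂[v_3,v_4,v_5] = [v_4,v_5] − [v_3,v_5] + [v_3,v_4].
As a 15×10 matrix over Z this has rank 10, with invariant factors (1,1,1,1,1,1,1,1,1,2).

Reading off H_k = ker ∂_k / im ∂_{k+1}:

  H_2: rank ker ∂_2 − rank ∂_3 = (10 − 10) − 0 = 0, and there is no ∂_3, so H_2 ≅ 0.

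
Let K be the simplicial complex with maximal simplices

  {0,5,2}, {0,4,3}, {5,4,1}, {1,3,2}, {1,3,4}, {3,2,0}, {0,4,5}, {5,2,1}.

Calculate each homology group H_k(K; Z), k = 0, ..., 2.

H_0 ≅ Z,  H_1 = 0,  H_2 ≅ Z.

K has 6 vertices, 12 edges, 8 triangles.
rank ∂_0 = 0, rank ∂_1 = 5 ⇒ b_0 = 6 − 0 − 5 = 1; all invariant factors of ∂_1 are 1 so no torsion. So H_0 ≅ Z.
rank ∂_1 = 5, rank ∂_2 = 7 ⇒ b_1 = 12 − 5 − 7 = 0; all invariant factors of ∂_2 are 1 so no torsion. So H_1 ≅ 0.
rank ∂_2 = 7, rank ∂_3 = 0 ⇒ b_2 = 8 − 7 − 0 = 1. So H_2 ≅ Z.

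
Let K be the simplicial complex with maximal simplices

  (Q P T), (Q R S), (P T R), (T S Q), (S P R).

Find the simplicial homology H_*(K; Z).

H_0 ≅ Z,  H_1 ≅ Z,  H_2 = 0.

Fix the vertex order P < Q < R < S < T and write every simplex with vertices in increasing order. Then dim K = 2 and the simplices of K are:

  0-simplices (5): P, Q, R, S, T
  1-simplices (10): PQ, PR, PS, PT, QR, QS, QT, RS, RT, ST
  2-simplices (5): PQT, PRS, PRT, QRS, QST

so the chain groups are C_0 ≅ Z^5, C_1 ≅ Z^10, C_2 ≅ Z^5.

Boundary ∂_1: C_1 → C_0 maps an edge to its endpoints' difference, ∂[p,q] = q − p.
As a 5×10 matrix over Z this has rank 4, with invariant factors (1,1,1,1).

Boundary ∂_2: C_2 → C_1 acts by ∂[p,q,r] = [q,r] − [p,r] + [p,q]. For instance
  ∂PRS = RS − PS + PR,
  ∂PRT = RT − PT + PR.
The 10×5 boundary matrix has rank 5 and Smith normal form diag(1,1,1,1,1).

Now H_k = ker ∂_k / im ∂_{k+1}, so:

  H_0: rank C_0 − rank ∂_1 = 5 − 4 = 1, and the invariant factors of ∂_1 are all 1, so H_0 ≅ Z.
  H_1: rank ker ∂_1 − rank ∂_2 = (10 − 4) − 5 = 1, and the invariant factors of ∂_2 are all 1, so H_1 ≅ Z.
  H_2: rank ker ∂_2 − rank ∂_3 = (5 − 5) − 0 = 0, and there is no ∂_3, so H_2 ≅ 0.

As a check, the Euler characteristic is 5 − 10 + 5 = 0, which agrees with 1 − 1 + 0 = 0.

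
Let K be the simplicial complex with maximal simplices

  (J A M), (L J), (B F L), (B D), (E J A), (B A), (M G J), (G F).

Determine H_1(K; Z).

Take the total order A < B < D < E < F < G < J < L < M on the vertex set. Then K (dimension 2) consists of the simplices:

  0-simplices (9): A, B, D, E, F, G, J, L, M
  1-simplices (14): AB, AE, AJ, AM, BD, BF, BL, EJ, FG, FL, GJ, GM, JL, JM
  2-simplices (4): AEJ, AJM, BFL, GJM

giving chain groups C_0 ≅ Z^9, C_1 ≅ Z^14, C_2 ≅ Z^4.

The boundary map ∂_1: C_1 → C_0 is given by ∂[p,q] = [q] − [p]. For instance
  ∂AE = E − A.
As a 9×14 matrix over Z this has rank 8, with invariant factors (1,1,1,1,1,1,1,1).

∂_2: C_2 → C_1 maps a triangle to the signed sum of its edges. For instance
  ∂AJM = JM − AM + AJ,
  ∂GJM = JM − GM + GJ.
As a 14×4 matrix over Z this has rank 4, with invariant factors (1,1,1,1).

From H_k ≅ ker(∂_k) / im(∂_{k+1}) we obtain:

  H_1: rank ker ∂_1 − rank ∂_2 = (14 − 8) − 4 = 2, and the invariant factors of ∂_2 are all 1, so H_1 ≅ Z^2.

H_1 = Z^2.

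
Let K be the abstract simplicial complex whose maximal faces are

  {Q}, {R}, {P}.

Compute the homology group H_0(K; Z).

Fix the vertex order P < Q < R and write every simplex with vertices in increasing order. Then dim K = 0 and the simplices of K are:

  0-simplices (3): P, Q, R

so the chain groups are C_0 ≅ Z^3.

Computing H_k = (kernel of ∂_k) / (image of ∂_{k+1}):

  H_0: rank C_0 − rank ∂_1 = 3 − 0 = 3, and there is no ∂_1, so H_0 = Z^3.

H_0 ≅ Z^3.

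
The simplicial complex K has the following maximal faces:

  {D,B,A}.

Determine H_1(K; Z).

H_1 ≅ 0.

Order the vertices as A < B < D. Listing each simplex with vertices in this order, K has dimension 2 with simplices:

  0-simplices (3): A, B, D
  1-simplices (3): AB, AD, BD
  2-simplices (1): ABD

giving chain groups C_0 ≅ Z^3, C_1 ≅ Z^3, C_2 ≅ Z^1.

∂_1: C_1 → C_0 is given by ∂[p,q] = [q] − [p]. For instance
  ∂AB = B − A.
This gives a 3×3 integer matrix of rank 2; reducing to Smith normal form yields diagonal entries (1,1).

∂_2: C_2 → C_1 sends each 2-simplex [p,q,r] to [q,r] − [p,r] + [p,q]. For instance
  ∂ABD = BD − AD + AB.
As a 3×1 matrix over Z this has rank 1, with invariant factors (1).

Reading off H_k = ker ∂_k / im ∂_{k+1}:

  H_1: rank ker ∂_1 − rank ∂_2 = (3 − 2) − 1 = 0, and the invariant factors of ∂_2 are all 1, so H_1 = 0.

(K is a triangulation of the 2-simplex.)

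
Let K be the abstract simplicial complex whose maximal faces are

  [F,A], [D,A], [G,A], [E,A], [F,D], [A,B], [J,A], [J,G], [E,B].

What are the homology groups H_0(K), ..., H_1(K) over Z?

Fix the vertex order A < B < D < E < F < G < J and write every simplex with vertices in increasing order. Then dim K = 1 and the simplices of K are:

  0-simplices (7): A, B, D, E, F, G, J
  1-simplices (9): AB, AD, AE, AF, AG, AJ, BE, DF, GJ

giving chain groups C_0 ≅ Z^7, C_1 ≅ Z^9.

∂_1: C_1 → C_0 sends each edge [p,q] (with p < q) to q − p. For instance
  ∂AG = G − A.
As a 7×9 matrix over Z this has rank 6, with invariant factors (1,1,1,1,1,1).

Computing H_k = (kernel of ∂_k) / (image of ∂_{k+1}):

  H_0: rank C_0 − rank ∂_1 = 7 − 6 = 1, and the invariant factors of ∂_1 are all 1, so H_0 ≅ Z.
  H_1: rank ker ∂_1 − rank ∂_2 = (9 − 6) − 0 = 3, and there is no ∂_2, so H_1 ≅ Z^3.

As a check, the Euler characteristic is 7 − 9 = -2, which agrees with 1 − 3 = -2.

H_0 = Z,  H_1 = Z^3.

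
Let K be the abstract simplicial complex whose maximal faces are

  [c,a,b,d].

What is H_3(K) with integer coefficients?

H_3 ≅ 0.

Fix the vertex order a < b < c < d and write every simplex with vertices in increasing order. Then dim K = 3 and the simplices of K are:

  0-simplices (4): a, b, c, d
  1-simplices (6): ab, ac, ad, bc, bd, cd
  2-simplices (4): abc, abd, acd, bcd
  3-simplices (1): abcd

so the chain groups are C_0 ≅ Z^4, C_1 ≅ Z^6, C_2 ≅ Z^4, C_3 ≅ Z^1.

The boundary map ∂_1: C_1 → C_0 maps an edge to its endpoints' difference, ∂[p,q] = q − p. For instance
  ∂ac = c − a.
The resulting 4×6 matrix has rank 3, and its Smith normal form has invariant factors (1,1,1).

∂_2: C_2 → C_1 acts by ∂[p,q,r] = [q,r] − [p,r] + [p,q]. For instance
  ∂acd = cd − ad + ac,
  ∂bcd = cd − bd + bc.
As a 6×4 matrix over Z this has rank 3, with invariant factors (1,1,1).

∂_3: C_3 → C_2 sends each 3-simplex σ to the alternating sum Σ_i (−1)^i (σ with its i-th vertex removed). For instance
  ∂abcd = bcd − acd + abd − abc.
The 4×1 boundary matrix has rank 1 and Smith normal form diag(1).

Now H_k = ker ∂_k / im ∂_{k+1}, so:

  H_3: rank ker ∂_3 − rank ∂_4 = (1 − 1) − 0 = 0, and there is no ∂_4, so H_3 ≅ 0.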